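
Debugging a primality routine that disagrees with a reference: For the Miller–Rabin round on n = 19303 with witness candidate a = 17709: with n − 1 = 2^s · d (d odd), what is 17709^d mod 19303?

n − 1 = 19302 = 2^1 · 9651, so s = 1 and d = 9651.
17709^9651 mod 19303 = 18701.

18701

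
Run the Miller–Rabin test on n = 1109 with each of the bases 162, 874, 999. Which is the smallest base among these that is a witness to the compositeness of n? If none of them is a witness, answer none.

none

n − 1 = 1108 = 2^2 · 277, so s = 2 and d = 277.
Base 162: x_0 = 162^277 mod 1109 = 354. x_0 is neither 1 nor 1108, so continue squaring. x_1 = 354^2 mod 1109 = 1108. x_1 ≡ −1, so 162 is not a witness.
Base 874: x_0 = 874^277 mod 1109 = 1108. x_0 = 1108 ≡ −1, so 874 is not a witness.
Base 999: x_0 = 999^277 mod 1109 = 755. x_0 is neither 1 nor 1108, so continue squaring. x_1 = 755^2 mod 1109 = 1108. x_1 ≡ −1, so 999 is not a witness.
No listed base is a witness for 1109.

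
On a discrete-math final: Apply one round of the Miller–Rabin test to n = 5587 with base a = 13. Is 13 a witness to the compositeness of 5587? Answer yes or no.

n − 1 = 5586 = 2^1 · 2793, so s = 1 and d = 2793.
x_0 = 13^2793 mod 5587 = 1577.
x_0 ∉ {1, 5586} and s = 1, so 13 is a Miller–Rabin witness and 5587 is composite.

yes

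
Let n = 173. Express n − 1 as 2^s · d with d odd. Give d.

Halving: 172 → 86 → 43; 43 is odd.
So 172 = 2^2 · 43.

43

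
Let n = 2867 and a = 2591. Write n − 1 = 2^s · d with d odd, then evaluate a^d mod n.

n − 1 = 2866 = 2^1 · 1433, so s = 1 and d = 1433.
2591^1433 mod 2867 = 1790.

1790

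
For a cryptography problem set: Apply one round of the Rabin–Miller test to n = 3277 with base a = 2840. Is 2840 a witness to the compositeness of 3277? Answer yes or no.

no

n − 1 = 3276 = 2^2 · 819, so s = 2 and d = 819.
x_0 = 2840^819 mod 3277 = 3149.
x_0 is neither 1 nor 3276, so continue squaring.
x_1 = 3149^2 mod 3277 = 3276.
x_1 ≡ −1, so 2840 is not a witness.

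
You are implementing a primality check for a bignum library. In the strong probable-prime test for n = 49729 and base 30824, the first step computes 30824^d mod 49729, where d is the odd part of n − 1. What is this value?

n − 1 = 49728 = 2^6 · 777, so s = 6 and d = 777.
30824^777 mod 49729 = 18956.

18956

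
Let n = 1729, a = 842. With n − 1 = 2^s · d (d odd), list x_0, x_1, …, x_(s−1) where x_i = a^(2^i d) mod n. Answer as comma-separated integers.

1065, 1, 1, 1, 1, 1

n − 1 = 1728 = 2^6 · 27, so s = 6 and d = 27.
x_0 = 842^27 mod 1729 = 1065.
x_1 = 1065^2 mod 1729 = 1.
x_2 = 1^2 mod 1729 = 1.
x_3 = 1^2 mod 1729 = 1.
x_4 = 1^2 mod 1729 = 1.
x_5 = 1^2 mod 1729 = 1.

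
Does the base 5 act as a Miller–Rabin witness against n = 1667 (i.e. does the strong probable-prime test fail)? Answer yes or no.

no

n − 1 = 1666 = 2^1 · 833, so s = 1 and d = 833.
x_0 = 5^833 mod 1667 = 1666.
x_0 = 1666 ≡ −1, so 5 is not a witness.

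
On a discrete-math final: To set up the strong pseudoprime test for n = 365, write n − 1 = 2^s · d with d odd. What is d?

91

Halving: 364 → 182 → 91; 91 is odd.
So 364 = 2^2 · 91.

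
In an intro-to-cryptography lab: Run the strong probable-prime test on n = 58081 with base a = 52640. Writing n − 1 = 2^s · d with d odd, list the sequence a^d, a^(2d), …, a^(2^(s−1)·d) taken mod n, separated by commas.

34266, 51341, 8258, 7470, 43140

n − 1 = 58080 = 2^5 · 1815, so s = 5 and d = 1815.
x_0 = 52640^1815 mod 58081 = 34266.
x_1 = 34266^2 mod 58081 = 51341.
x_2 = 51341^2 mod 58081 = 8258.
x_3 = 8258^2 mod 58081 = 7470.
x_4 = 7470^2 mod 58081 = 43140.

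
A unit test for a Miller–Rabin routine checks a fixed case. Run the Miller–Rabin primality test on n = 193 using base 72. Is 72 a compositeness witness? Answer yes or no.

n − 1 = 192 = 2^6 · 3, so s = 6 and d = 3.
x_0 = 72^3 mod 193 = 179.
x_0 is neither 1 nor 192, so continue squaring.
x_1 = 179^2 mod 193 = 3.
x_2 = 3^2 mod 193 = 9.
x_3 = 9^2 mod 193 = 81.
x_4 = 81^2 mod 193 = 192.
x_4 ≡ −1, so 72 is not a witness.

no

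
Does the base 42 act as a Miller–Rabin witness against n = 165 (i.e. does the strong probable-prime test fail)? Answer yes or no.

n − 1 = 164 = 2^2 · 41, so s = 2 and d = 41.
x_0 = 42^41 mod 165 = 42.
x_0 is neither 1 nor 164, so continue squaring.
x_1 = 42^2 mod 165 = 114.
Reached i = s−1 = 1 without hitting −1: 42 is a Miller–Rabin witness and 165 is composite.

yes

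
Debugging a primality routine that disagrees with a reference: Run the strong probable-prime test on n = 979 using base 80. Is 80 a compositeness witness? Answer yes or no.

yes

n − 1 = 978 = 2^1 · 489, so s = 1 and d = 489.
x_0 = 80^489 mod 979 = 136.
x_0 ∉ {1, 978} and s = 1, so 80 is a Miller–Rabin witness and 979 is composite.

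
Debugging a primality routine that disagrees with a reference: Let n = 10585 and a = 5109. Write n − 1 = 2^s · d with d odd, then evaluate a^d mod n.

10584

n − 1 = 10584 = 2^3 · 1323, so s = 3 and d = 1323.
5109^1323 mod 10585 = 10584.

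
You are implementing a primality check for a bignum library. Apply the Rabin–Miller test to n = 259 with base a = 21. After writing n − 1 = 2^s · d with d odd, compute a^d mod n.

196

n − 1 = 258 = 2^1 · 129, so s = 1 and d = 129.
21^129 mod 259 = 196.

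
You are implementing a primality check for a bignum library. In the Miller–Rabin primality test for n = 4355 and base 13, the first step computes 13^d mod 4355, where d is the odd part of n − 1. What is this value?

3783

n − 1 = 4354 = 2^1 · 2177, so s = 1 and d = 2177.
13^2177 mod 4355 = 3783.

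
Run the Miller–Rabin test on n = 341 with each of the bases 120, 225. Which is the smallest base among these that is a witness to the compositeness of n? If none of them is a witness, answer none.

n − 1 = 340 = 2^2 · 85, so s = 2 and d = 85.
Base 120: x_0 = 120^85 mod 341 = 340. x_0 = 340 ≡ −1, so 120 is not a witness.
Base 225: x_0 = 225^85 mod 341 = 1. x_0 = 1, so 225 is not a witness.
No listed base is a witness for 341.

none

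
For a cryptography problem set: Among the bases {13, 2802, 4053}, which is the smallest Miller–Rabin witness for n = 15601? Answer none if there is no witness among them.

none

n − 1 = 15600 = 2^4 · 975, so s = 4 and d = 975.
Base 13: x_0 = 13^975 mod 15601 = 7436. x_0 is neither 1 nor 15600, so continue squaring. x_1 = 7436^2 mod 15601 = 4152. x_2 = 4152^2 mod 15601 = 15600. x_2 ≡ −1, so 13 is not a witness.
Base 2802: x_0 = 2802^975 mod 15601 = 1462. x_0 is neither 1 nor 15600, so continue squaring. x_1 = 1462^2 mod 15601 = 107. x_2 = 107^2 mod 15601 = 11449. x_3 = 11449^2 mod 15601 = 15600. x_3 ≡ −1, so 2802 is not a witness.
Base 4053: x_0 = 4053^975 mod 15601 = 1462. x_0 is neither 1 nor 15600, so continue squaring. x_1 = 1462^2 mod 15601 = 107. x_2 = 107^2 mod 15601 = 11449. x_3 = 11449^2 mod 15601 = 15600. x_3 ≡ −1, so 4053 is not a witness.
No listed base is a witness for 15601.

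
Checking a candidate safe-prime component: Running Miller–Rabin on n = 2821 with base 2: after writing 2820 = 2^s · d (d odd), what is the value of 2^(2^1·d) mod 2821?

1520

n − 1 = 2820 = 2^2 · 705, so s = 2 and d = 705.
x_0 = 2^705 mod 2821 = 2605.
x_1 = 2605^2 mod 2821 = 1520.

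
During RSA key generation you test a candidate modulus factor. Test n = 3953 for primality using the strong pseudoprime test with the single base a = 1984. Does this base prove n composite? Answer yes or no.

yes

n − 1 = 3952 = 2^4 · 247, so s = 4 and d = 247.
x_0 = 1984^247 mod 3953 = 3826.
x_0 is neither 1 nor 3952, so continue squaring.
x_1 = 3826^2 mod 3953 = 317.
x_2 = 317^2 mod 3953 = 1664.
x_3 = 1664^2 mod 3953 = 1796.
Reached i = s−1 = 3 without hitting −1: 1984 is a Miller–Rabin witness and 3953 is composite.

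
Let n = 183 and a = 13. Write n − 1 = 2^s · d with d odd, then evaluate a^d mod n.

n − 1 = 182 = 2^1 · 91, so s = 1 and d = 91.
13^91 mod 183 = 13.

13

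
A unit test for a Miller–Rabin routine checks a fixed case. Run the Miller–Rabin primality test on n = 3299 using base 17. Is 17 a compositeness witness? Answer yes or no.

n − 1 = 3298 = 2^1 · 1649, so s = 1 and d = 1649.
x_0 = 17^1649 mod 3299 = 1.
x_0 = 1, so 17 is not a witness.

no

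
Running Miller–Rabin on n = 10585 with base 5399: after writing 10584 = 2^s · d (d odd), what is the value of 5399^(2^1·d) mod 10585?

n − 1 = 10584 = 2^3 · 1323, so s = 3 and d = 1323.
x_0 = 5399^1323 mod 10585 = 3769.
x_1 = 3769^2 mod 10585 = 291.

291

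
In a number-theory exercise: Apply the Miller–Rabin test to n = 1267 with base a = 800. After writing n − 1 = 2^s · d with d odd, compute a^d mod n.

673

n − 1 = 1266 = 2^1 · 633, so s = 1 and d = 633.
800^633 mod 1267 = 673.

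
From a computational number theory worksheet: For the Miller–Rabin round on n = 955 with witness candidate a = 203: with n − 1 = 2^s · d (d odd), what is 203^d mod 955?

908

n − 1 = 954 = 2^1 · 477, so s = 1 and d = 477.
203^477 mod 955 = 908.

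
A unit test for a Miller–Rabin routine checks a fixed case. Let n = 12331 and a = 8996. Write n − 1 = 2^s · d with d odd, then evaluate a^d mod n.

n − 1 = 12330 = 2^1 · 6165, so s = 1 and d = 6165.
Repeated squaring mod 12331: 8996^1 ≡ 8996, 8996^2 ≡ 11994, 8996^4 ≡ 2590, 8996^8 ≡ 36, 8996^16 ≡ 1296, 8996^32 ≡ 2600, 8996^64 ≡ 2612, 8996^128 ≡ 3501, 8996^256 ≡ 12318, 8996^512 ≡ 169, 8996^1024 ≡ 3899, 8996^2048 ≡ 10409, 8996^4096 ≡ 7115.
6165 = 4096 + 2048 + 16 + 4 + 1, so 8996^6165 ≡ 7115·10409·1296·2590·8996 ≡ 10033 (mod 12331).

10033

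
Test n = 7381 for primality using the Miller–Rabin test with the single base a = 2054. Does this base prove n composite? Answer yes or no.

no

n − 1 = 7380 = 2^2 · 1845, so s = 2 and d = 1845.
Repeated squaring mod 7381: 2054^1 ≡ 2054, 2054^2 ≡ 4365, 2054^4 ≡ 2864, 2054^8 ≡ 2205, 2054^16 ≡ 5327, 2054^32 ≡ 4365, 2054^64 ≡ 2864, 2054^128 ≡ 2205, 2054^256 ≡ 5327, 2054^512 ≡ 4365, 2054^1024 ≡ 2864.
1845 = 1024 + 512 + 256 + 32 + 16 + 4 + 1, so 2054^1845 ≡ 2864·4365·5327·4365·5327·2864·2054 ≡ 7380 (mod 7381).
x_0 = 2054^1845 mod 7381 = 7380.
x_0 = 7380 ≡ −1, so 2054 is not a witness.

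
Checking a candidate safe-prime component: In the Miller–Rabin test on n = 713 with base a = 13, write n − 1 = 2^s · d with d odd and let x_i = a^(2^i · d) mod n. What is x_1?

n − 1 = 712 = 2^3 · 89, so s = 3 and d = 89.
x_0 = 13^89 mod 713 = 105.
x_1 = 105^2 mod 713 = 330.

330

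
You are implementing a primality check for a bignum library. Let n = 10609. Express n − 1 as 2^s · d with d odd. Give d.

Halving: 10608 → 5304 → 2652 → 1326 → 663; 663 is odd.
So 10608 = 2^4 · 663.

663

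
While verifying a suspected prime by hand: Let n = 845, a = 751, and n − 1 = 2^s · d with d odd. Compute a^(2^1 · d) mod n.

776

n − 1 = 844 = 2^2 · 211, so s = 2 and d = 211.
x_0 = 751^211 mod 845 = 686.
x_1 = 686^2 mod 845 = 776.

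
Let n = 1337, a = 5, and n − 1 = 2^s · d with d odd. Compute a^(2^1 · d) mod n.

121

n − 1 = 1336 = 2^3 · 167, so s = 3 and d = 167.
x_0 = 5^167 mod 1337 = 1326.
x_1 = 1326^2 mod 1337 = 121.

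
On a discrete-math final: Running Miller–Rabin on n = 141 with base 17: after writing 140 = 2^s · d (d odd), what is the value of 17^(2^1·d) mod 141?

n − 1 = 140 = 2^2 · 35, so s = 2 and d = 35.
x_0 = 17^35 mod 141 = 8.
x_1 = 8^2 mod 141 = 64.

64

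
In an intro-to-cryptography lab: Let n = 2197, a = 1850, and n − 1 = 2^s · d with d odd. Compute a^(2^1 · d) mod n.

n − 1 = 2196 = 2^2 · 549, so s = 2 and d = 549.
By repeated squaring, 1850^549 ≡ 2144 (mod 2197).
x_0 = 2144.
x_1 = 2144^2 mod 2197 = 612.

612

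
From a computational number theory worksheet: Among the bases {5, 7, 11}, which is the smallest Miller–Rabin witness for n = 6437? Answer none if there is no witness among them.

n − 1 = 6436 = 2^2 · 1609, so s = 2 and d = 1609.
Base 5: x_0 = 5^1609 mod 6437 = 5789. x_0 is neither 1 nor 6436, so continue squaring. x_1 = 5789^2 mod 6437 = 1499. Reached i = s−1 = 1 without hitting −1: 5 is a Miller–Rabin witness and 6437 is composite.
Base 7: x_0 = 7^1609 mod 6437 = 3990. x_0 is neither 1 nor 6436, so continue squaring. x_1 = 3990^2 mod 6437 = 1399. Reached i = s−1 = 1 without hitting −1: 7 is a Miller–Rabin witness and 6437 is composite.
Base 11: x_0 = 11^1609 mod 6437 = 176. x_0 is neither 1 nor 6436, so continue squaring. x_1 = 176^2 mod 6437 = 5228. Reached i = s−1 = 1 without hitting −1: 11 is a Miller–Rabin witness and 6437 is composite.
The smallest witness among the given bases is 5.

5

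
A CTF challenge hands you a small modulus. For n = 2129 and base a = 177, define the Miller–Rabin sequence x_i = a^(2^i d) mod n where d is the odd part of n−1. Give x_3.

n − 1 = 2128 = 2^4 · 133, so s = 4 and d = 133.
x_0 = 177^133 mod 2129 = 2024.
x_1 = 2024^2 mod 2129 = 380.
x_2 = 380^2 mod 2129 = 1757.
x_3 = 1757^2 mod 2129 = 2128.

2128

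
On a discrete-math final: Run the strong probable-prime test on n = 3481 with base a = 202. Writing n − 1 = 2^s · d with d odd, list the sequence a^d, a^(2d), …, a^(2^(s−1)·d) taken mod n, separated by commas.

n − 1 = 3480 = 2^3 · 435, so s = 3 and d = 435.
x_0 = 202^435 mod 3481 = 1181.
x_1 = 1181^2 mod 3481 = 2361.
x_2 = 2361^2 mod 3481 = 1240.

1181, 2361, 1240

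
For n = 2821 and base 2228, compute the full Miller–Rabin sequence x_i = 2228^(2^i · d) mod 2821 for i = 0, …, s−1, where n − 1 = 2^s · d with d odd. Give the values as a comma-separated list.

n − 1 = 2820 = 2^2 · 705, so s = 2 and d = 705.
x_0 = 2228^705 mod 2821 = 2696.
x_1 = 2696^2 mod 2821 = 1520.

2696, 1520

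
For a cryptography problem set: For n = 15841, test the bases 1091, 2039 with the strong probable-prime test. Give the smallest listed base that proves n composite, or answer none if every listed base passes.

n − 1 = 15840 = 2^5 · 495, so s = 5 and d = 495.
Base 1091: x_0 = 1091^495 mod 15841 = 15840. x_0 = 15840 ≡ −1, so 1091 is not a witness.
Base 2039: x_0 = 2039^495 mod 15841 = 12461. x_0 is neither 1 nor 15840, so continue squaring. x_1 = 12461^2 mod 15841 = 3039. x_2 = 3039^2 mod 15841 = 218. x_3 = 218^2 mod 15841 = 1. x_3 = 1 but x_2 ≠ ±1, a nontrivial square root of 1 — 2039 is a witness and 15841 is composite.
The smallest witness among the given bases is 2039.

2039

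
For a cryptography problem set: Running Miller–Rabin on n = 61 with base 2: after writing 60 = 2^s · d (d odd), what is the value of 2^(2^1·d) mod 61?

60

n − 1 = 60 = 2^2 · 15, so s = 2 and d = 15.
x_0 = 2^15 mod 61 = 11.
x_1 = 11^2 mod 61 = 60.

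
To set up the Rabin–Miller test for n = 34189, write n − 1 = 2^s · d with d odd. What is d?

Halving: 34188 → 17094 → 8547; 8547 is odd.
So 34188 = 2^2 · 8547.

8547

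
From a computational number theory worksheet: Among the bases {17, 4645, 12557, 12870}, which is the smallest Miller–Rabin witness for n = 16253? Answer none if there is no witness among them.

n − 1 = 16252 = 2^2 · 4063, so s = 2 and d = 4063.
Base 17: x_0 = 17^4063 mod 16253 = 1. x_0 = 1, so 17 is not a witness.
Base 4645: x_0 = 4645^4063 mod 16253 = 11857. x_0 is neither 1 nor 16252, so continue squaring. x_1 = 11857^2 mod 16253 = 16252. x_1 ≡ −1, so 4645 is not a witness.
Base 12557: x_0 = 12557^4063 mod 16253 = 11857. x_0 is neither 1 nor 16252, so continue squaring. x_1 = 11857^2 mod 16253 = 16252. x_1 ≡ −1, so 12557 is not a witness.
Base 12870: x_0 = 12870^4063 mod 16253 = 11857. x_0 is neither 1 nor 16252, so continue squaring. x_1 = 11857^2 mod 16253 = 16252. x_1 ≡ −1, so 12870 is not a witness.
No listed base is a witness for 16253.

none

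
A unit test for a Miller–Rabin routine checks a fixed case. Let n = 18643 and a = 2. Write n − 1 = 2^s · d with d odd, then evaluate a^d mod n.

854

n − 1 = 18642 = 2^1 · 9321, so s = 1 and d = 9321.
2^9321 mod 18643 = 854.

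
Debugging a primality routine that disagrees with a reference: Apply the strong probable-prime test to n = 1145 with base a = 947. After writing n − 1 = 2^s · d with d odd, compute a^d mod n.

253

n − 1 = 1144 = 2^3 · 143, so s = 3 and d = 143.
Repeated squaring mod 1145: 947^1 ≡ 947, 947^2 ≡ 274, 947^4 ≡ 651, 947^8 ≡ 151, 947^16 ≡ 1046, 947^32 ≡ 641, 947^64 ≡ 971, 947^128 ≡ 506.
143 = 128 + 8 + 4 + 2 + 1, so 947^143 ≡ 506·151·651·274·947 ≡ 253 (mod 1145).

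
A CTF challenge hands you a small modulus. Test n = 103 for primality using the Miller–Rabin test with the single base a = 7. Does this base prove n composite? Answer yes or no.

n − 1 = 102 = 2^1 · 51, so s = 1 and d = 51.
Repeated squaring mod 103: 7^1 ≡ 7, 7^2 ≡ 49, 7^4 ≡ 32, 7^8 ≡ 97, 7^16 ≡ 36, 7^32 ≡ 60.
51 = 32 + 16 + 2 + 1, so 7^51 ≡ 60·36·49·7 ≡ 1 (mod 103).
x_0 = 7^51 mod 103 = 1.
x_0 = 1, so 7 is not a witness.

no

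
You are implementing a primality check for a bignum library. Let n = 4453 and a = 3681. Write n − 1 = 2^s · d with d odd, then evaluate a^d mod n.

1658

n − 1 = 4452 = 2^2 · 1113, so s = 2 and d = 1113.
By repeated squaring, 3681^1113 ≡ 1658 (mod 4453).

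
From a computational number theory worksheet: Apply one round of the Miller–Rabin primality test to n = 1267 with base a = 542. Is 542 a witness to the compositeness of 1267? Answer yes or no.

no

n − 1 = 1266 = 2^1 · 633, so s = 1 and d = 633.
By repeated squaring, 542^633 ≡ 1266 (mod 1267).
x_0 = 542^633 mod 1267 = 1266.
x_0 = 1266 ≡ −1, so 542 is not a witness.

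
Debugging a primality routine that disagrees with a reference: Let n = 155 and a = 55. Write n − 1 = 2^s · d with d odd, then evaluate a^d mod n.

75

n − 1 = 154 = 2^1 · 77, so s = 1 and d = 77.
55^77 mod 155 = 75.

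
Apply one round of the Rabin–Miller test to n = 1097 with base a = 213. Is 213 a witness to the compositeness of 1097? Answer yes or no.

no

n − 1 = 1096 = 2^3 · 137, so s = 3 and d = 137.
x_0 = 213^137 mod 1097 = 611.
x_0 is neither 1 nor 1096, so continue squaring.
x_1 = 611^2 mod 1097 = 341.
x_2 = 341^2 mod 1097 = 1096.
x_2 ≡ −1, so 213 is not a witness.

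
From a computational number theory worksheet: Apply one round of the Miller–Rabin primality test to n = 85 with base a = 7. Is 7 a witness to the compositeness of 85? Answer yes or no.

yes

n − 1 = 84 = 2^2 · 21, so s = 2 and d = 21.
Repeated squaring mod 85: 7^1 ≡ 7, 7^2 ≡ 49, 7^4 ≡ 21, 7^8 ≡ 16, 7^16 ≡ 1.
21 = 16 + 4 + 1, so 7^21 ≡ 1·21·7 ≡ 62 (mod 85).
x_0 = 7^21 mod 85 = 62.
x_0 is neither 1 nor 84, so continue squaring.
x_1 = 62^2 mod 85 = 19.
Reached i = s−1 = 1 without hitting −1: 7 is a Miller–Rabin witness and 85 is composite.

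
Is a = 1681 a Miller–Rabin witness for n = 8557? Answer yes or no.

n − 1 = 8556 = 2^2 · 2139, so s = 2 and d = 2139.
Repeated squaring mod 8557: 1681^1 ≡ 1681, 1681^2 ≡ 1951, 1681^4 ≡ 7093, 1681^8 ≡ 4046, 1681^16 ≡ 575, 1681^32 ≡ 5459, 1681^64 ≡ 5207, 1681^128 ≡ 4273, 1681^256 ≡ 6448, 1681^512 ≡ 6798, 1681^1024 ≡ 5004, 1681^2048 ≡ 2234.
2139 = 2048 + 64 + 16 + 8 + 2 + 1, so 1681^2139 ≡ 2234·5207·575·4046·1951·1681 ≡ 6233 (mod 8557).
x_0 = 1681^2139 mod 8557 = 6233.
x_0 is neither 1 nor 8556, so continue squaring.
x_1 = 6233^2 mod 8557 = 1509.
Reached i = s−1 = 1 without hitting −1: 1681 is a Miller–Rabin witness and 8557 is composite.

yes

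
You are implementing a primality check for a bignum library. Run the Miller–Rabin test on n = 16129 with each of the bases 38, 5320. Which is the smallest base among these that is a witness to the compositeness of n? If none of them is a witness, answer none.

n − 1 = 16128 = 2^8 · 63, so s = 8 and d = 63.
Base 38: x_0 = 38^63 mod 16129 = 1. x_0 = 1, so 38 is not a witness.
Base 5320: x_0 = 5320^63 mod 16129 = 8764. x_0 is neither 1 nor 16128, so continue squaring. x_1 = 8764^2 mod 16129 = 1398. x_2 = 1398^2 mod 16129 = 2795. x_3 = 2795^2 mod 16129 = 5589. x_4 = 5589^2 mod 16129 = 11177. x_5 = 11177^2 mod 16129 = 6224. x_6 = 6224^2 mod 16129 = 12447. x_7 = 12447^2 mod 16129 = 8764. Reached i = s−1 = 7 without hitting −1: 5320 is a Miller–Rabin witness and 16129 is composite.
The smallest witness among the given bases is 5320.

5320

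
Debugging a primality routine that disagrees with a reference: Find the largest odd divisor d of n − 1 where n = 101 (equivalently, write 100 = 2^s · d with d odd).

25

Halving: 100 → 50 → 25; 25 is odd.
So 100 = 2^2 · 25.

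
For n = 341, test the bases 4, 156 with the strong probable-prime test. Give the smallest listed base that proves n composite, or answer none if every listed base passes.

156

n − 1 = 340 = 2^2 · 85, so s = 2 and d = 85.
Base 4: x_0 = 4^85 mod 341 = 1. x_0 = 1, so 4 is not a witness.
Base 156: x_0 = 156^85 mod 341 = 32. x_0 is neither 1 nor 340, so continue squaring. x_1 = 32^2 mod 341 = 1. x_1 = 1 but x_0 ≠ ±1, a nontrivial square root of 1 — 156 is a witness and 341 is composite.
The smallest witness among the given bases is 156.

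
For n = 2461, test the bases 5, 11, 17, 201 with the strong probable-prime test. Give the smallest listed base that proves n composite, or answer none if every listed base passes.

5

n − 1 = 2460 = 2^2 · 615, so s = 2 and d = 615.
Base 5: x_0 = 5^615 mod 2461 = 773. x_0 is neither 1 nor 2460, so continue squaring. x_1 = 773^2 mod 2461 = 1967. Reached i = s−1 = 1 without hitting −1: 5 is a Miller–Rabin witness and 2461 is composite.
Base 11: x_0 = 11^615 mod 2461 = 2114. x_0 is neither 1 nor 2460, so continue squaring. x_1 = 2114^2 mod 2461 = 2281. Reached i = s−1 = 1 without hitting −1: 11 is a Miller–Rabin witness and 2461 is composite.
Base 17: x_0 = 17^615 mod 2461 = 1422. x_0 is neither 1 nor 2460, so continue squaring. x_1 = 1422^2 mod 2461 = 1603. Reached i = s−1 = 1 without hitting −1: 17 is a Miller–Rabin witness and 2461 is composite.
Base 201: x_0 = 201^615 mod 2461 = 1882. x_0 is neither 1 nor 2460, so continue squaring. x_1 = 1882^2 mod 2461 = 545. Reached i = s−1 = 1 without hitting −1: 201 is a Miller–Rabin witness and 2461 is composite.
The smallest witness among the given bases is 5.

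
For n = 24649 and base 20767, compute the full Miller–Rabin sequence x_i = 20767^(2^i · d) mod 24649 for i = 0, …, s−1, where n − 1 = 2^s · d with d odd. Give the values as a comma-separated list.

20909, 11617, 1414

n − 1 = 24648 = 2^3 · 3081, so s = 3 and d = 3081.
x_0 = 20767^3081 mod 24649 = 20909.
x_1 = 20909^2 mod 24649 = 11617.
x_2 = 11617^2 mod 24649 = 1414.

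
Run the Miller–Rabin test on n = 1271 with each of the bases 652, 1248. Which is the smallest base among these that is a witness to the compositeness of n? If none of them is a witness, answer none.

none

n − 1 = 1270 = 2^1 · 635, so s = 1 and d = 635.
Base 652: x_0 = 652^635 mod 1271 = 1. x_0 = 1, so 652 is not a witness.
Base 1248: x_0 = 1248^635 mod 1271 = 1. x_0 = 1, so 1248 is not a witness.
No listed base is a witness for 1271.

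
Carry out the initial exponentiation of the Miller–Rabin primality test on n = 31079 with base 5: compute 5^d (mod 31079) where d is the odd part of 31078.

n − 1 = 31078 = 2^1 · 15539, so s = 1 and d = 15539.
Repeated squaring mod 31079: 5^1 ≡ 5, 5^2 ≡ 25, 5^4 ≡ 625, 5^8 ≡ 17677, 5^16 ≡ 8063, 5^32 ≡ 25780, 5^64 ≡ 15064, 5^128 ≡ 16317, 5^256 ≡ 21775, 5^512 ≡ 9401, 5^1024 ≡ 21204, 5^2048 ≡ 20802, 5^4096 ≡ 10287, 5^8192 ≡ 29453.
15539 = 8192 + 4096 + 2048 + 1024 + 128 + 32 + 16 + 2 + 1, so 5^15539 ≡ 29453·10287·20802·21204·16317·25780·8063·25·5 ≡ 1 (mod 31079).

1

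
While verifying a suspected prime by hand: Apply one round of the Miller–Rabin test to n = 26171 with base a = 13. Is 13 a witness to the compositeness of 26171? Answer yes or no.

no

n − 1 = 26170 = 2^1 · 13085, so s = 1 and d = 13085.
x_0 = 13^13085 mod 26171 = 26170.
x_0 = 26170 ≡ −1, so 13 is not a witness.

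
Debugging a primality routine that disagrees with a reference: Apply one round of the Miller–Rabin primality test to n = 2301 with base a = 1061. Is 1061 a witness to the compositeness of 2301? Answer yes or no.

n − 1 = 2300 = 2^2 · 575, so s = 2 and d = 575.
By repeated squaring, 1061^575 ≡ 707 (mod 2301).
x_0 = 1061^575 mod 2301 = 707.
x_0 is neither 1 nor 2300, so continue squaring.
x_1 = 707^2 mod 2301 = 532.
Reached i = s−1 = 1 without hitting −1: 1061 is a Miller–Rabin witness and 2301 is composite.

yes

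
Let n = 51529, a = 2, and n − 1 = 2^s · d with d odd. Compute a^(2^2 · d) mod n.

48579

n − 1 = 51528 = 2^3 · 6441, so s = 3 and d = 6441.
x_0 = 2^6441 mod 51529 = 13619.
x_1 = 13619^2 mod 51529 = 24290.
x_2 = 24290^2 mod 51529 = 48579.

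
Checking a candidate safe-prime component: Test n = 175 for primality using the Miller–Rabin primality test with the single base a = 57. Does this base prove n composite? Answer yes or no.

yes

n − 1 = 174 = 2^1 · 87, so s = 1 and d = 87.
x_0 = 57^87 mod 175 = 43.
x_0 ∉ {1, 174} and s = 1, so 57 is a Miller–Rabin witness and 175 is composite.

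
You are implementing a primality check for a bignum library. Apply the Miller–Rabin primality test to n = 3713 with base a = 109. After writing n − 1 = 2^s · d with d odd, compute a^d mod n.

n − 1 = 3712 = 2^7 · 29, so s = 7 and d = 29.
109^29 mod 3713 = 60.

60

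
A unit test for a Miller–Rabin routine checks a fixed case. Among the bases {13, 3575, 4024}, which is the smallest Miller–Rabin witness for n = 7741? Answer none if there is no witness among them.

none

n − 1 = 7740 = 2^2 · 1935, so s = 2 and d = 1935.
Base 13: x_0 = 13^1935 mod 7741 = 3199. x_0 is neither 1 nor 7740, so continue squaring. x_1 = 3199^2 mod 7741 = 7740. x_1 ≡ −1, so 13 is not a witness.
Base 3575: x_0 = 3575^1935 mod 7741 = 1. x_0 = 1, so 3575 is not a witness.
Base 4024: x_0 = 4024^1935 mod 7741 = 3199. x_0 is neither 1 nor 7740, so continue squaring. x_1 = 3199^2 mod 7741 = 7740. x_1 ≡ −1, so 4024 is not a witness.
No listed base is a witness for 7741.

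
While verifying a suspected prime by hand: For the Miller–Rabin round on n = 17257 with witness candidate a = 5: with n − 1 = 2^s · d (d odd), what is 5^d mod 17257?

n − 1 = 17256 = 2^3 · 2157, so s = 3 and d = 2157.
5^2157 mod 17257 = 4307.

4307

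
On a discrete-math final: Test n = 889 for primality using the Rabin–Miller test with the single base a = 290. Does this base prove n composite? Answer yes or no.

n − 1 = 888 = 2^3 · 111, so s = 3 and d = 111.
x_0 = 290^111 mod 889 = 188.
x_0 is neither 1 nor 888, so continue squaring.
x_1 = 188^2 mod 889 = 673.
x_2 = 673^2 mod 889 = 428.
Reached i = s−1 = 2 without hitting −1: 290 is a Miller–Rabin witness and 889 is composite.

yes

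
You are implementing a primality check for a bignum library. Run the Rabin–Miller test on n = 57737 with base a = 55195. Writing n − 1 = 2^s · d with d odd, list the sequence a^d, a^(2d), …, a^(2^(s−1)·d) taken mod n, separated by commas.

522, 41536, 57736

n − 1 = 57736 = 2^3 · 7217, so s = 3 and d = 7217.
x_0 = 55195^7217 mod 57737 = 522.
x_1 = 522^2 mod 57737 = 41536.
x_2 = 41536^2 mod 57737 = 57736.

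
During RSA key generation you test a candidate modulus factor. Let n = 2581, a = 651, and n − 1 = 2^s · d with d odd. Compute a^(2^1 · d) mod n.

n − 1 = 2580 = 2^2 · 645, so s = 2 and d = 645.
x_0 = 651^645 mod 2581 = 1376.
x_1 = 1376^2 mod 2581 = 1503.

1503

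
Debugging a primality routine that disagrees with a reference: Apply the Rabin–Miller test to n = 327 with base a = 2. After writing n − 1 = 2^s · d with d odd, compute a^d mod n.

107

n − 1 = 326 = 2^1 · 163, so s = 1 and d = 163.
Repeated squaring mod 327: 2^1 ≡ 2, 2^2 ≡ 4, 2^4 ≡ 16, 2^8 ≡ 256, 2^16 ≡ 136, 2^32 ≡ 184, 2^64 ≡ 175, 2^128 ≡ 214.
163 = 128 + 32 + 2 + 1, so 2^163 ≡ 214·184·4·2 ≡ 107 (mod 327).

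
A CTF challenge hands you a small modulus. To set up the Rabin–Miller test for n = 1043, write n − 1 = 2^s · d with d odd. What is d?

521

Halving: 1042 → 521; 521 is odd.
So 1042 = 2^1 · 521.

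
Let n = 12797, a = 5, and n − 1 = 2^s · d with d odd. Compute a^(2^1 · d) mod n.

n − 1 = 12796 = 2^2 · 3199, so s = 2 and d = 3199.
x_0 = 5^3199 mod 12797 = 7646.
x_1 = 7646^2 mod 12797 = 4620.

4620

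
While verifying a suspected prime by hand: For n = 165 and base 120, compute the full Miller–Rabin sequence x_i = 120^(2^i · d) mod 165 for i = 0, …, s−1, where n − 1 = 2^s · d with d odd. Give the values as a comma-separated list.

120, 45

n − 1 = 164 = 2^2 · 41, so s = 2 and d = 41.
x_0 = 120^41 mod 165 = 120.
x_1 = 120^2 mod 165 = 45.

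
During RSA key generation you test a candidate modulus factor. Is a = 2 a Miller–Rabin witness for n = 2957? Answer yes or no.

no

n − 1 = 2956 = 2^2 · 739, so s = 2 and d = 739.
Repeated squaring mod 2957: 2^1 ≡ 2, 2^2 ≡ 4, 2^4 ≡ 16, 2^8 ≡ 256, 2^16 ≡ 482, 2^32 ≡ 1678, 2^64 ≡ 620, 2^128 ≡ 2947, 2^256 ≡ 100, 2^512 ≡ 1129.
739 = 512 + 128 + 64 + 32 + 2 + 1, so 2^739 ≡ 1129·2947·620·1678·4·2 ≡ 1222 (mod 2957).
x_0 = 2^739 mod 2957 = 1222.
x_0 is neither 1 nor 2956, so continue squaring.
x_1 = 1222^2 mod 2957 = 2956.
x_1 ≡ −1, so 2 is not a witness.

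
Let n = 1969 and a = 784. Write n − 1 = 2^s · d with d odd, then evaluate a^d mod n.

1633

n − 1 = 1968 = 2^4 · 123, so s = 4 and d = 123.
784^123 mod 1969 = 1633.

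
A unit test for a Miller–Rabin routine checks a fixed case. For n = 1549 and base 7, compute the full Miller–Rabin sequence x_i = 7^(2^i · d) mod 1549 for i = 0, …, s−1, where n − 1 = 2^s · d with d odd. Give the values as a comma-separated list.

n − 1 = 1548 = 2^2 · 387, so s = 2 and d = 387.
x_0 = 7^387 mod 1549 = 1548.
x_1 = 1548^2 mod 1549 = 1.

1548, 1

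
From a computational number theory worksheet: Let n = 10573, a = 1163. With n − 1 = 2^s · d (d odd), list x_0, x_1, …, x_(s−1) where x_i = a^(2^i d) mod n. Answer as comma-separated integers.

3297, 1165

n − 1 = 10572 = 2^2 · 2643, so s = 2 and d = 2643.
x_0 = 1163^2643 mod 10573 = 3297.
x_1 = 3297^2 mod 10573 = 1165.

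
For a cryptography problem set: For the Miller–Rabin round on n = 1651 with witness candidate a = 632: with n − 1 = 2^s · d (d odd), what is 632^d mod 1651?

983

n − 1 = 1650 = 2^1 · 825, so s = 1 and d = 825.
632^825 mod 1651 = 983.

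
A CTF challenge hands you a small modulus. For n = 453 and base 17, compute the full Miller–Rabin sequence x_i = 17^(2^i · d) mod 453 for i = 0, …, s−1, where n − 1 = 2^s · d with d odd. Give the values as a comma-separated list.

116, 319

n − 1 = 452 = 2^2 · 113, so s = 2 and d = 113.
x_0 = 17^113 mod 453 = 116.
x_1 = 116^2 mod 453 = 319.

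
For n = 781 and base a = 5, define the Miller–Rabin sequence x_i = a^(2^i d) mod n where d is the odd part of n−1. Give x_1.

1

n − 1 = 780 = 2^2 · 195, so s = 2 and d = 195.
x_0 = 5^195 mod 781 = 1.
x_1 = 1^2 mod 781 = 1.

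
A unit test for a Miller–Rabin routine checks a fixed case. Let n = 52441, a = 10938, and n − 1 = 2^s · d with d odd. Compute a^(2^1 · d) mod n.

6182

n − 1 = 52440 = 2^3 · 6555, so s = 3 and d = 6555.
x_0 = 10938^6555 mod 52441 = 6534.
x_1 = 6534^2 mod 52441 = 6182.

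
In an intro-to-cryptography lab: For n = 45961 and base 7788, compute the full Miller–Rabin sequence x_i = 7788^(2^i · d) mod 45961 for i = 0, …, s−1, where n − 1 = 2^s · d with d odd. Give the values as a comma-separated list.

n − 1 = 45960 = 2^3 · 5745, so s = 3 and d = 5745.
x_0 = 7788^5745 mod 45961 = 42362.
x_1 = 42362^2 mod 45961 = 37760.
x_2 = 37760^2 mod 45961 = 15458.

42362, 37760, 15458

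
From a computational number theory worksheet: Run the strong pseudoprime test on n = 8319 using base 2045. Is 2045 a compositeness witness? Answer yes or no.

yes

n − 1 = 8318 = 2^1 · 4159, so s = 1 and d = 4159.
x_0 = 2045^4159 mod 8319 = 5468.
x_0 ∉ {1, 8318} and s = 1, so 2045 is a Miller–Rabin witness and 8319 is composite.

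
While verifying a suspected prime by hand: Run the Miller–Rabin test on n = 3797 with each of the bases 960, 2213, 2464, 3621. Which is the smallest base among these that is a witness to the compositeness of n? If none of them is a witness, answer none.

none

n − 1 = 3796 = 2^2 · 949, so s = 2 and d = 949.
Base 960: x_0 = 960^949 mod 3797 = 3796. x_0 = 3796 ≡ −1, so 960 is not a witness.
Base 2213: x_0 = 2213^949 mod 3797 = 3055. x_0 is neither 1 nor 3796, so continue squaring. x_1 = 3055^2 mod 3797 = 3796. x_1 ≡ −1, so 2213 is not a witness.
Base 2464: x_0 = 2464^949 mod 3797 = 3055. x_0 is neither 1 nor 3796, so continue squaring. x_1 = 3055^2 mod 3797 = 3796. x_1 ≡ −1, so 2464 is not a witness.
Base 3621: x_0 = 3621^949 mod 3797 = 742. x_0 is neither 1 nor 3796, so continue squaring. x_1 = 742^2 mod 3797 = 3796. x_1 ≡ −1, so 3621 is not a witness.
No listed base is a witness for 3797.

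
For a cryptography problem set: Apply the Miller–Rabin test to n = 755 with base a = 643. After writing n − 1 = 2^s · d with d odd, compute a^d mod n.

n − 1 = 754 = 2^1 · 377, so s = 1 and d = 377.
By repeated squaring, 643^377 ≡ 313 (mod 755).

313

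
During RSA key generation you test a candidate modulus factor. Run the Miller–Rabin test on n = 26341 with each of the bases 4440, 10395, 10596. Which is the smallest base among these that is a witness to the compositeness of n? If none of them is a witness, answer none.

4440

n − 1 = 26340 = 2^2 · 6585, so s = 2 and d = 6585.
Base 4440: x_0 = 4440^6585 mod 26341 = 9108. x_0 is neither 1 nor 26340, so continue squaring. x_1 = 9108^2 mod 26341 = 7855. Reached i = s−1 = 1 without hitting −1: 4440 is a Miller–Rabin witness and 26341 is composite.
Base 10395: x_0 = 10395^6585 mod 26341 = 7343. x_0 is neither 1 nor 26340, so continue squaring. x_1 = 7343^2 mod 26341 = 25963. Reached i = s−1 = 1 without hitting −1: 10395 is a Miller–Rabin witness and 26341 is composite.
Base 10596: x_0 = 10596^6585 mod 26341 = 2484. x_0 is neither 1 nor 26340, so continue squaring. x_1 = 2484^2 mod 26341 = 6462. Reached i = s−1 = 1 without hitting −1: 10596 is a Miller–Rabin witness and 26341 is composite.
The smallest witness among the given bases is 4440.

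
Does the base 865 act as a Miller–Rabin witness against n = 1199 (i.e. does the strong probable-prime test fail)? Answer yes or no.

yes

n − 1 = 1198 = 2^1 · 599, so s = 1 and d = 599.
x_0 = 865^599 mod 1199 = 415.
x_0 ∉ {1, 1198} and s = 1, so 865 is a Miller–Rabin witness and 1199 is composite.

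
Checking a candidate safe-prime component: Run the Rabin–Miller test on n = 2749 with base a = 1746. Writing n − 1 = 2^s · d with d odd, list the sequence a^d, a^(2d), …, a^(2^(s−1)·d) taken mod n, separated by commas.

n − 1 = 2748 = 2^2 · 687, so s = 2 and d = 687.
x_0 = 1746^687 mod 2749 = 640.
x_1 = 640^2 mod 2749 = 2748.

640, 2748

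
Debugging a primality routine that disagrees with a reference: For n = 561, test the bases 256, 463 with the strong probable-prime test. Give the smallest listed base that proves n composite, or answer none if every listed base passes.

n − 1 = 560 = 2^4 · 35, so s = 4 and d = 35.
Base 256: x_0 = 256^35 mod 561 = 1. x_0 = 1, so 256 is not a witness.
Base 463: x_0 = 463^35 mod 561 = 166. x_0 is neither 1 nor 560, so continue squaring. x_1 = 166^2 mod 561 = 67. x_2 = 67^2 mod 561 = 1. x_2 = 1 but x_1 ≠ ±1, a nontrivial square root of 1 — 463 is a witness and 561 is composite.
The smallest witness among the given bases is 463.

463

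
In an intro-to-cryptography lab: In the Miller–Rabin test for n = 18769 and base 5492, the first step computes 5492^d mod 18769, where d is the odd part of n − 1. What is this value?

13142

n − 1 = 18768 = 2^4 · 1173, so s = 4 and d = 1173.
Repeated squaring mod 18769: 5492^1 ≡ 5492, 5492^2 ≡ 281, 5492^4 ≡ 3885, 5492^8 ≡ 2949, 5492^16 ≡ 6554, 5492^32 ≡ 11444, 5492^64 ≡ 13823, 5492^128 ≡ 6909, 5492^256 ≡ 4714, 5492^512 ≡ 18069, 5492^1024 ≡ 2006.
1173 = 1024 + 128 + 16 + 4 + 1, so 5492^1173 ≡ 2006·6909·6554·3885·5492 ≡ 13142 (mod 18769).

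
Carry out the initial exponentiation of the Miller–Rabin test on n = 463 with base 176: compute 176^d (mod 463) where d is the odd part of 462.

n − 1 = 462 = 2^1 · 231, so s = 1 and d = 231.
176^231 mod 463 = 462.

462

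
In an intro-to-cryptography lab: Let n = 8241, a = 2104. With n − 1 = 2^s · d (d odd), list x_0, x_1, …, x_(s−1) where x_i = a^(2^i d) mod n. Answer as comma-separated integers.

109, 3640, 6313, 493

n − 1 = 8240 = 2^4 · 515, so s = 4 and d = 515.
x_0 = 2104^515 mod 8241 = 109.
x_1 = 109^2 mod 8241 = 3640.
x_2 = 3640^2 mod 8241 = 6313.
x_3 = 6313^2 mod 8241 = 493.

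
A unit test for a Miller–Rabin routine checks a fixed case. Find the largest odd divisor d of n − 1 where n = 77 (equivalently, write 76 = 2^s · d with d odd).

19

Halving: 76 → 38 → 19; 19 is odd.
So 76 = 2^2 · 19.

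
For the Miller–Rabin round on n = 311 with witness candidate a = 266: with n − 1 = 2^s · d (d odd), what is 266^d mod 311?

n − 1 = 310 = 2^1 · 155, so s = 1 and d = 155.
266^155 mod 311 = 310.

310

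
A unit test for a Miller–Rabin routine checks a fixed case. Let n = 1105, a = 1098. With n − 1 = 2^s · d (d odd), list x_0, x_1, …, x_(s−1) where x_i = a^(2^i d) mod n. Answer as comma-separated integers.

n − 1 = 1104 = 2^4 · 69, so s = 4 and d = 69.
x_0 = 1098^69 mod 1105 = 278.
x_1 = 278^2 mod 1105 = 1039.
x_2 = 1039^2 mod 1105 = 1041.
x_3 = 1041^2 mod 1105 = 781.

278, 1039, 1041, 781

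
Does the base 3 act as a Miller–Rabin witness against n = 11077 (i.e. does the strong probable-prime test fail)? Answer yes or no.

yes

n − 1 = 11076 = 2^2 · 2769, so s = 2 and d = 2769.
x_0 = 3^2769 mod 11077 = 4800.
x_0 is neither 1 nor 11076, so continue squaring.
x_1 = 4800^2 mod 11077 = 10917.
Reached i = s−1 = 1 without hitting −1: 3 is a Miller–Rabin witness and 11077 is composite.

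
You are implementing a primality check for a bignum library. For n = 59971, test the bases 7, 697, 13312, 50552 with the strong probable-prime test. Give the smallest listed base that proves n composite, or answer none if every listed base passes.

n − 1 = 59970 = 2^1 · 29985, so s = 1 and d = 29985.
Base 7: x_0 = 7^29985 mod 59971 = 59970. x_0 = 59970 ≡ −1, so 7 is not a witness.
Base 697: x_0 = 697^29985 mod 59971 = 1. x_0 = 1, so 697 is not a witness.
Base 13312: x_0 = 13312^29985 mod 59971 = 59970. x_0 = 59970 ≡ −1, so 13312 is not a witness.
Base 50552: x_0 = 50552^29985 mod 59971 = 1. x_0 = 1, so 50552 is not a witness.
No listed base is a witness for 59971.

none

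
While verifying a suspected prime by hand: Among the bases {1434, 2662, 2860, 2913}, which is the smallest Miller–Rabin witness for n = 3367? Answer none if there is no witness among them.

n − 1 = 3366 = 2^1 · 1683, so s = 1 and d = 1683.
Base 1434: x_0 = 1434^1683 mod 3367 = 3366. x_0 = 3366 ≡ −1, so 1434 is not a witness.
Base 2662: x_0 = 2662^1683 mod 3367 = 2066. x_0 ∉ {1, 3366} and s = 1, so 2662 is a Miller–Rabin witness and 3367 is composite.
Base 2860: x_0 = 2860^1683 mod 3367 = 2626. x_0 ∉ {1, 3366} and s = 1, so 2860 is a Miller–Rabin witness and 3367 is composite.
Base 2913: x_0 = 2913^1683 mod 3367 = 2367. x_0 ∉ {1, 3366} and s = 1, so 2913 is a Miller–Rabin witness and 3367 is composite.
The smallest witness among the given bases is 2662.

2662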